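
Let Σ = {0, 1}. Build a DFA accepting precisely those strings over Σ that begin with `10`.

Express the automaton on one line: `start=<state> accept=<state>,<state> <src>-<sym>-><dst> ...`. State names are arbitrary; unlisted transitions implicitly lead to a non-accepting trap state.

Walk along `10` while the input agrees: from A take `1` to B, and so on. Any deviation drops to the rejecting sink D. Once C is reached the prefix is confirmed and every continuation is accepted.
With 4 states:
       0  1 
>  A   D  B 
   B   C  D 
 * C   C  C 
   D   D  D 
(> = start, * = accepting)

start=A accept=C A-0->D A-1->B B-0->C B-1->D C-0->C C-1->C D-0->D D-1->D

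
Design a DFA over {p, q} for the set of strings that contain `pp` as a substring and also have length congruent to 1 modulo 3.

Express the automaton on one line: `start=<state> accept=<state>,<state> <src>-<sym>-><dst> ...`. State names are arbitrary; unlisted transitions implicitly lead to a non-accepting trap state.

start=S0 accept=S8 S0-p->S1 S0-q->S2 S1-p->S3 S1-q->S4 S2-p->S5 S2-q->S4 S3-p->S6 S3-q->S6 S4-p->S7 S4-q->S0 S5-p->S6 S5-q->S0 S6-p->S8 S6-q->S8 S7-p->S8 S7-q->S2 S8-p->S3 S8-q->S3

Run two small machines in parallel and take their product. One (3 states) tracks whether and how much of `pp` has been seen; the other (3 states) tracks the input length modulo 3. Each combined state is a pair, one component from each; accept when both components accept.
        p   q  
>  S0   S1  S2 
   S1   S3  S4 
   S2   S5  S4 
   S3   S6  S6 
   S4   S7  S0 
   S5   S6  S0 
   S6   S8  S8 
   S7   S8  S2 
 * S8   S3  S3 
(> = start, * = accepting)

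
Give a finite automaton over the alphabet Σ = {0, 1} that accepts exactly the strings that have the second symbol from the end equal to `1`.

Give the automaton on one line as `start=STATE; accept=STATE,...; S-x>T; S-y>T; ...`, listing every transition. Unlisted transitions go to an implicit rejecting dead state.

start=s0; accept=s5,s6; s0-0>s1; s0-1>s2; s1-0>s3; s1-1>s4; s2-0>s5; s2-1>s6; s3-0>s3; s3-1>s4; s4-0>s5; s4-1>s6; s5-0>s3; s5-1>s4; s6-0>s5; s6-1>s6

Because acceptance depends on a position counted from the end, the machine has to buffer the most recent 2 symbols. Make each state the string of the last up-to-2 symbols read; on input `x` shift the window left and append `x`. Accept when the buffered window has length 2 and begins with `1`.
A 7-state machine:
        0   1  
>  s0   s1  s2 
   s1   s3  s4 
   s2   s5  s6 
   s3   s3  s4 
   s4   s5  s6 
 * s5   s3  s4 
 * s6   s5  s6 
(> = start, * = accepting)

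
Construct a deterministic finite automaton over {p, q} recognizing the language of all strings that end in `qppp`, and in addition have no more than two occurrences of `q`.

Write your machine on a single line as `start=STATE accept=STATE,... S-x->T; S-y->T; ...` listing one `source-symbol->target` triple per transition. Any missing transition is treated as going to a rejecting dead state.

start=s0; accept=s7,s11; s0-p->s0; s0-q->s1; s1-p->s2; s1-q->s3; s2-p->s4; s2-q->s3; s3-p->s5; s3-q->s6; s4-p->s7; s4-q->s3; s5-p->s8; s5-q->s6; s6-p->s9; s6-q->s6; s7-p->s10; s7-q->s3; s8-p->s11; s8-q->s6; s9-p->s12; s9-q->s6; s10-p->s10; s10-q->s3; s11-p->s13; s11-q->s6; s12-p->s14; s12-q->s6; s13-p->s13; s13-q->s6; s14-p->s15; s14-q->s6; s15-p->s15; s15-q->s6

Build one automaton per condition and run them in lockstep. The first has 5 states tracking how much of the suffix `qppp` has currently been matched; the second has 4 states tracking the count of `q`s, saturating at 3. A product state is a pair (one from each), accepting exactly when both do.
          p    q  
>  s0     s0   s1 
   s1     s2   s3 
   s2     s4   s3 
   s3     s5   s6 
   s4     s7   s3 
   s5     s8   s6 
   s6     s9   s6 
 * s7    s10   s3 
   s8    s11   s6 
   s9    s12   s6 
   s10   s10   s3 
 * s11   s13   s6 
   s12   s14   s6 
   s13   s13   s6 
   s14   s15   s6 
   s15   s15   s6 
(> = start, * = accepting)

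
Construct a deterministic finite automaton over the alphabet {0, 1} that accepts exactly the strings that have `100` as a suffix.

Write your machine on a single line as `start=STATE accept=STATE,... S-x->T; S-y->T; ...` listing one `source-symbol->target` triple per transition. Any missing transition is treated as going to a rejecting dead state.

start=s0; accept=s3; s0-0->s0; s0-1->s1; s1-0->s2; s1-1->s1; s2-0->s3; s2-1->s1; s3-0->s0; s3-1->s1

Remember how much of `100` the current input suffix matches. State s0 means no match yet; s1 means the last symbol is `1`; s2 means the last 2 symbols are `10`; s3 means the last 3 symbols are `100`. Only s3 accepts. On a mismatch, fall back to the longest proper suffix that is still a prefix of `100`.
        0   1  
>  s0   s0  s1 
   s1   s2  s1 
   s2   s3  s1 
 * s3   s0  s1 
(> = start, * = accepting)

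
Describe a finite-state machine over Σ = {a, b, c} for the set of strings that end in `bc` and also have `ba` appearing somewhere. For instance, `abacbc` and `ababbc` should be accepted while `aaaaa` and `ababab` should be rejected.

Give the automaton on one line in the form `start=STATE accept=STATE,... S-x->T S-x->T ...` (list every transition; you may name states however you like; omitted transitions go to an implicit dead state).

start=q0 accept=q4 q0-a->q0 q0-b->q1 q0-c->q0 q1-a->q2 q1-b->q1 q1-c->q0 q2-a->q2 q2-b->q3 q2-c->q2 q3-a->q2 q3-b->q3 q3-c->q4 q4-a->q2 q4-b->q3 q4-c->q2

Run two small machines in parallel and take their product. One (3 states) tracks how much of the suffix `bc` has currently been matched; the other (3 states) tracks whether and how much of `ba` has been seen. Each combined state is a pair, one component from each; accept when both components accept. Minimizing collapses redundant product states.
5 states suffice.
        a   b   c  
>  q0   q0  q1  q0 
   q1   q2  q1  q0 
   q2   q2  q3  q2 
   q3   q2  q3  q4 
 * q4   q2  q3  q2 
(> = start, * = accepting)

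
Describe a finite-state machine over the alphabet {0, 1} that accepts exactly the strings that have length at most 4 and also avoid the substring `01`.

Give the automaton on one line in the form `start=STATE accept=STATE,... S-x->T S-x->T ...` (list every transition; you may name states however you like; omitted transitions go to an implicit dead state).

Build one automaton per condition and run them in lockstep. The first has 6 states tracking the input length, saturating at 5; the second has 3 states tracking partial matches of the forbidden pattern `01`. A product state is a pair (one from each), accepting exactly when both do.
A 15-state machine:
          0    1  
>* S0     S1   S2 
 * S1     S3   S4 
 * S2     S3   S5 
 * S3     S6   S7 
   S4     S7   S7 
 * S5     S6   S8 
 * S6     S9  S10 
   S7    S10  S10 
 * S8     S9  S11 
 * S9    S12  S13 
   S10   S13  S13 
 * S11   S12  S14 
   S12   S12  S13 
   S13   S13  S13 
   S14   S12  S14 
(> = start, * = accepting)

start=S0 accept=S0,S1,S2,S3,S5,S6,S8,S9,S11 S0-0->S1 S0-1->S2 S1-0->S3 S1-1->S4 S2-0->S3 S2-1->S5 S3-0->S6 S3-1->S7 S4-0->S7 S4-1->S7 S5-0->S6 S5-1->S8 S6-0->S9 S6-1->S10 S7-0->S10 S7-1->S10 S8-0->S9 S8-1->S11 S9-0->S12 S9-1->S13 S10-0->S13 S10-1->S13 S11-0->S12 S11-1->S14 S12-0->S12 S12-1->S13 S13-0->S13 S13-1->S13 S14-0->S12 S14-1->S14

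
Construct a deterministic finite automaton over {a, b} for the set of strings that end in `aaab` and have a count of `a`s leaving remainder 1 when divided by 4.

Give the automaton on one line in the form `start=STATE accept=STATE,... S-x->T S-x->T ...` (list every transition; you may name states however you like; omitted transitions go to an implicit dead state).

start=q0 accept=q17 q0-a->q1 q0-b->q0 q1-a->q2 q1-b->q3 q2-a->q4 q2-b->q5 q3-a->q6 q3-b->q3 q4-a->q7 q4-b->q8 q5-a->q9 q5-b->q5 q6-a->q10 q6-b->q5 q7-a->q11 q7-b->q12 q8-a->q13 q8-b->q14 q9-a->q15 q9-b->q14 q10-a->q7 q10-b->q14 q11-a->q16 q11-b->q17 q12-a->q1 q12-b->q0 q13-a->q18 q13-b->q0 q14-a->q13 q14-b->q14 q15-a->q11 q15-b->q0 q16-a->q4 q16-b->q19 q17-a->q6 q17-b->q3 q18-a->q16 q18-b->q3 q19-a->q9 q19-b->q5

Build one automaton per condition and run them in lockstep. The first has 5 states tracking how much of the suffix `aaab` has currently been matched; the second has 4 states tracking the count of `a`s modulo 4. A product state is a pair (one from each), accepting exactly when both do.
With 20 states:
          a    b  
>  q0     q1   q0 
   q1     q2   q3 
   q2     q4   q5 
   q3     q6   q3 
   q4     q7   q8 
   q5     q9   q5 
   q6    q10   q5 
   q7    q11  q12 
   q8    q13  q14 
   q9    q15  q14 
   q10    q7  q14 
   q11   q16  q17 
   q12    q1   q0 
   q13   q18   q0 
   q14   q13  q14 
   q15   q11   q0 
   q16    q4  q19 
 * q17    q6   q3 
   q18   q16   q3 
   q19    q9   q5 
(> = start, * = accepting)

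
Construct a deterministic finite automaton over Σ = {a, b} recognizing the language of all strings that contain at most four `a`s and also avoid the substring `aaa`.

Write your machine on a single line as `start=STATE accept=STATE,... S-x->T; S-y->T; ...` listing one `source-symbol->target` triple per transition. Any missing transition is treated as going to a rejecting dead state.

start=q0; accept=q0,q1,q2,q3,q5,q6,q8,q9,q11,q12,q13,q14; q0-a->q1; q0-b->q0; q1-a->q2; q1-b->q3; q2-a->q4; q2-b->q5; q3-a->q6; q3-b->q3; q4-a->q7; q4-b->q4; q5-a->q8; q5-b->q5; q6-a->q9; q6-b->q5; q7-a->q10; q7-b->q7; q8-a->q11; q8-b->q12; q9-a->q7; q9-b->q12; q10-a->q10; q10-b->q10; q11-a->q10; q11-b->q13; q12-a->q14; q12-b->q12; q13-a->q15; q13-b->q13; q14-a->q16; q14-b->q13; q15-a->q16; q15-b->q17; q16-a->q10; q16-b->q17; q17-a->q15; q17-b->q17

Build one automaton per condition and run them in lockstep. The first has 6 states tracking the count of `a`s, saturating at 5; the second has 4 states tracking partial matches of the forbidden pattern `aaa`. A product state is a pair (one from each), accepting exactly when both do.
18 states suffice.
          a    b  
>* q0     q1   q0 
 * q1     q2   q3 
 * q2     q4   q5 
 * q3     q6   q3 
   q4     q7   q4 
 * q5     q8   q5 
 * q6     q9   q5 
   q7    q10   q7 
 * q8    q11  q12 
 * q9     q7  q12 
   q10   q10  q10 
 * q11   q10  q13 
 * q12   q14  q12 
 * q13   q15  q13 
 * q14   q16  q13 
   q15   q16  q17 
   q16   q10  q17 
   q17   q15  q17 
(> = start, * = accepting)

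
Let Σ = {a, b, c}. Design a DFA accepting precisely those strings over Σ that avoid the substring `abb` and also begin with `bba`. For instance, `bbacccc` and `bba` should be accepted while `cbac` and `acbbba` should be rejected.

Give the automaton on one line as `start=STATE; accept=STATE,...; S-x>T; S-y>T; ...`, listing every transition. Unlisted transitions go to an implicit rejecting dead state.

Handle the two conditions separately and then intersect. The first has 4 states tracking partial matches of the forbidden pattern `abb`; the second has 5 states tracking whether the input so far still matches the prefix `bba`. A product state is a pair (one from each), accepting exactly when both do.
          a    b    c  
>  q0     q1   q2   q3 
   q1     q1   q4   q3 
   q2     q1   q5   q3 
   q3     q1   q3   q3 
   q4     q1   q6   q3 
   q5     q7   q3   q3 
   q6     q6   q6   q6 
 * q7     q7   q8   q9 
 * q8     q7  q10   q9 
 * q9     q7   q9   q9 
   q10   q10  q10  q10 
(> = start, * = accepting)

start=q0; accept=q7,q8,q9; q0-a>q1; q0-b>q2; q0-c>q3; q1-a>q1; q1-b>q4; q1-c>q3; q2-a>q1; q2-b>q5; q2-c>q3; q3-a>q1; q3-b>q3; q3-c>q3; q4-a>q1; q4-b>q6; q4-c>q3; q5-a>q7; q5-b>q3; q5-c>q3; q6-a>q6; q6-b>q6; q6-c>q6; q7-a>q7; q7-b>q8; q7-c>q9; q8-a>q7; q8-b>q10; q8-c>q9; q9-a>q7; q9-b>q9; q9-c>q9; q10-a>q10; q10-b>q10; q10-c>q10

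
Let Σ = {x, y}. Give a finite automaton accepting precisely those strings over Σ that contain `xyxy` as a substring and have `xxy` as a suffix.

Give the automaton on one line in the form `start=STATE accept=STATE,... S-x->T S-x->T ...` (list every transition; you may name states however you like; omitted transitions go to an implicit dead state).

start=q0 accept=q7 q0-x->q1 q0-y->q0 q1-x->q1 q1-y->q2 q2-x->q3 q2-y->q0 q3-x->q1 q3-y->q4 q4-x->q5 q4-y->q4 q5-x->q6 q5-y->q4 q6-x->q6 q6-y->q7 q7-x->q5 q7-y->q4

Handle the two conditions separately and then intersect. The first has 5 states tracking whether and how much of `xyxy` has been seen; the second has 4 states tracking how much of the suffix `xxy` has currently been matched. A product state is a pair (one from each), accepting exactly when both do. After merging equivalent states the machine shrinks.
With 8 states:
        x   y  
>  q0   q1  q0 
   q1   q1  q2 
   q2   q3  q0 
   q3   q1  q4 
   q4   q5  q4 
   q5   q6  q4 
   q6   q6  q7 
 * q7   q5  q4 
(> = start, * = accepting)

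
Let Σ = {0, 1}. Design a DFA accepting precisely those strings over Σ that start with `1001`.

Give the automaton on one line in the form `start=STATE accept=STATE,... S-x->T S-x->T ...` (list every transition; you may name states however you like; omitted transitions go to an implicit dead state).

start=q0 accept=q4 q0-0->q5 q0-1->q1 q1-0->q2 q1-1->q5 q2-0->q3 q2-1->q5 q3-0->q5 q3-1->q4 q4-0->q4 q4-1->q4 q5-0->q5 q5-1->q5

Walk along `1001` while the input agrees: from q0 take `1` to q1, and so on. Any deviation drops to the rejecting sink q5. Once q4 is reached the prefix is confirmed and every continuation is accepted.
        0   1  
>  q0   q5  q1 
   q1   q2  q5 
   q2   q3  q5 
   q3   q5  q4 
 * q4   q4  q4 
   q5   q5  q5 
(> = start, * = accepting)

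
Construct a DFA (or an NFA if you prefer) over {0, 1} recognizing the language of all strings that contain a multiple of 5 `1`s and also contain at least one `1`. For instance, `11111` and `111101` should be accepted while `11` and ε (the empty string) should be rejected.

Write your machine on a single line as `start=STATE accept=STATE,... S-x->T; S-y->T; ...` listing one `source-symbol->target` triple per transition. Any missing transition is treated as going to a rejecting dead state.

start=q0; accept=q5; q0-0->q0; q0-1->q1; q1-0->q1; q1-1->q2; q2-0->q2; q2-1->q3; q3-0->q3; q3-1->q4; q4-0->q4; q4-1->q5; q5-0->q5; q5-1->q6; q6-0->q6; q6-1->q2

Run two small machines in parallel and take their product. The first has 5 states tracking the count of `1`s modulo 5; the second has 3 states tracking the count of `1`s, saturating at 2. A product state is a pair (one from each), accepting exactly when both do.
A 7-state machine:
        0   1  
>  q0   q0  q1 
   q1   q1  q2 
   q2   q2  q3 
   q3   q3  q4 
   q4   q4  q5 
 * q5   q5  q6 
   q6   q6  q2 
(> = start, * = accepting)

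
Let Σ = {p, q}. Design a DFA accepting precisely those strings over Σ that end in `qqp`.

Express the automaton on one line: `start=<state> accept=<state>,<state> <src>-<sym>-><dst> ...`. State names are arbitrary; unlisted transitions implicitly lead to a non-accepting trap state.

Remember how much of `qqp` the current input suffix matches. State s0 means no match yet; s1 means the last symbol is `q`; s2 means the last 2 symbols are `qq`; s3 means the last 3 symbols are `qqp`. Only s3 accepts. On a mismatch, fall back to the longest proper suffix that is still a prefix of `qqp`.
With 4 states:
        p   q  
>  s0   s0  s1 
   s1   s0  s2 
   s2   s3  s2 
 * s3   s0  s1 
(> = start, * = accepting)

start=s0 accept=s3 s0-p->s0 s0-q->s1 s1-p->s0 s1-q->s2 s2-p->s3 s2-q->s2 s3-p->s0 s3-q->s1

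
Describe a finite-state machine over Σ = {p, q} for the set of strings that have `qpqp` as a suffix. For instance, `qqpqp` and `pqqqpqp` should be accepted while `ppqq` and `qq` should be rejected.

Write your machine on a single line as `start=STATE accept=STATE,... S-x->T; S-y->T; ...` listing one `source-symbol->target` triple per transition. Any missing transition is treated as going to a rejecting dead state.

start=s0; accept=s4; s0-p->s0; s0-q->s1; s1-p->s2; s1-q->s1; s2-p->s0; s2-q->s3; s3-p->s4; s3-q->s1; s4-p->s0; s4-q->s3

Remember how much of `qpqp` the current input suffix matches. State s0 means no match yet; s1 means the last symbol is `q`; s2 means the last 2 symbols are `qp`; s3 means the last 3 symbols are `qpq`; s4 means the last 4 symbols are `qpqp`. Only s4 accepts. On a mismatch, fall back to the longest proper suffix that is still a prefix of `qpqp`.
With 5 states:
        p   q  
>  s0   s0  s1 
   s1   s2  s1 
   s2   s0  s3 
   s3   s4  s1 
 * s4   s0  s3 
(> = start, * = accepting)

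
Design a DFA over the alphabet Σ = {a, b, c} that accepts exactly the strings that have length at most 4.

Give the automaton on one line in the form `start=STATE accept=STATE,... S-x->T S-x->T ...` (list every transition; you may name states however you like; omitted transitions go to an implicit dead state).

start=q0 accept=q0,q1,q2,q3,q4 q0-a->q1 q0-b->q1 q0-c->q1 q1-a->q2 q1-b->q2 q1-c->q2 q2-a->q3 q2-b->q3 q2-c->q3 q3-a->q4 q3-b->q4 q3-c->q4 q4-a->q5 q4-b->q5 q4-c->q5 q5-a->q5 q5-b->q5 q5-c->q5

Count input length up to 5: every symbol moves from q0 toward q5, which means 'more than 4' and absorbs. Accept from {q0, q1, q2, q3, q4}.
        a   b   c  
>* q0   q1  q1  q1 
 * q1   q2  q2  q2 
 * q2   q3  q3  q3 
 * q3   q4  q4  q4 
 * q4   q5  q5  q5 
   q5   q5  q5  q5 
(> = start, * = accepting)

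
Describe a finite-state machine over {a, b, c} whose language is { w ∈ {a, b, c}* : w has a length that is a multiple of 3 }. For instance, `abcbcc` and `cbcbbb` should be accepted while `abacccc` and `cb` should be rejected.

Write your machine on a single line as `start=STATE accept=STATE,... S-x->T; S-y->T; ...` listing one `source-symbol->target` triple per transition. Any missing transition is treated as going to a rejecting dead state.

start=s0; accept=s0; s0-a->s1; s0-b->s1; s0-c->s1; s1-a->s2; s1-b->s2; s1-c->s2; s2-a->s0; s2-b->s0; s2-c->s0

Only the length mod 3 matters, so use a 3-cycle: from any state, every input symbol moves to the next state, wrapping s2 back to s0. Mark s0 accepting.
        a   b   c  
>* s0   s1  s1  s1 
   s1   s2  s2  s2 
   s2   s0  s0  s0 
(> = start, * = accepting)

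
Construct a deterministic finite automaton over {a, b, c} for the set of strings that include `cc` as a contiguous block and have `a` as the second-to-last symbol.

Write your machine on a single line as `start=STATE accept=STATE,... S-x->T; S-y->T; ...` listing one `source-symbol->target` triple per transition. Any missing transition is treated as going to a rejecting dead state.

start=s0; accept=s4,s5; s0-a->s0; s0-b->s0; s0-c->s1; s1-a->s0; s1-b->s0; s1-c->s2; s2-a->s3; s2-b->s2; s2-c->s2; s3-a->s4; s3-b->s5; s3-c->s5; s4-a->s4; s4-b->s5; s4-c->s5; s5-a->s3; s5-b->s2; s5-c->s2

Run two small machines in parallel and take their product. One (3 states) tracks whether and how much of `cc` has been seen; the other (13 states) tracks the last 2 symbols read. Each combined state is a pair, one component from each; accept when both components accept. After merging equivalent states the machine shrinks.
6 states suffice.
        a   b   c  
>  s0   s0  s0  s1 
   s1   s0  s0  s2 
   s2   s3  s2  s2 
   s3   s4  s5  s5 
 * s4   s4  s5  s5 
 * s5   s3  s2  s2 
(> = start, * = accepting)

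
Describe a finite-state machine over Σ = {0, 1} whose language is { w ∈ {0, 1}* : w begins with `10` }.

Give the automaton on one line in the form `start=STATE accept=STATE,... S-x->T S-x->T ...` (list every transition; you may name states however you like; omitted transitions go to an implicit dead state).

start=q0 accept=q2 q0-0->q3 q0-1->q1 q1-0->q2 q1-1->q3 q2-0->q2 q2-1->q2 q3-0->q3 q3-1->q3

Check the first 2 symbols one by one: q0 through q1 record how many have matched `10` so far; any wrong symbol goes to the dead state q3. After all 2 match we enter the accepting sink q2.
A 4-state machine:
        0   1  
>  q0   q3  q1 
   q1   q2  q3 
 * q2   q2  q2 
   q3   q3  q3 
(> = start, * = accepting)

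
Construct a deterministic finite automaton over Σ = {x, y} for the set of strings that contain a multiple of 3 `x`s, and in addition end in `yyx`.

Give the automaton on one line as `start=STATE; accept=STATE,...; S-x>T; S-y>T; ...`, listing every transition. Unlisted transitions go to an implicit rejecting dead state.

Handle the two conditions separately and then intersect. One (3 states) tracks the count of `x`s modulo 3; the other (4 states) tracks how much of the suffix `yyx` has currently been matched. Each combined state is a pair, one component from each; accept when both components accept. Equivalent product states are then merged.
        x   y  
>  s0   s1  s0 
   s1   s2  s1 
   s2   s0  s3 
   s3   s0  s4 
   s4   s5  s4 
 * s5   s1  s0 
(> = start, * = accepting)

start=s0; accept=s5; s0-x>s1; s0-y>s0; s1-x>s2; s1-y>s1; s2-x>s0; s2-y>s3; s3-x>s0; s3-y>s4; s4-x>s5; s4-y>s4; s5-x>s1; s5-y>s0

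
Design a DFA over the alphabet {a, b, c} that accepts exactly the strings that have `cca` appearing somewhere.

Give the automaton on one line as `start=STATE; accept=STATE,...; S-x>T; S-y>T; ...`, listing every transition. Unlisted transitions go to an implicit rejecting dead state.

start=q0; accept=q3; q0-a>q0; q0-b>q0; q0-c>q1; q1-a>q0; q1-b>q0; q1-c>q2; q2-a>q3; q2-b>q0; q2-c>q2; q3-a>q3; q3-b>q3; q3-c>q3

Track how much of `cca` has been matched so far: state q0 is no progress, q3 is the absorbing accept state reached once `cca` has occurred. Intermediate states record partial matches; on a mismatch, fall back to the longest reusable overlap.
A 4-state machine:
        a   b   c  
>  q0   q0  q0  q1 
   q1   q0  q0  q2 
   q2   q3  q0  q2 
 * q3   q3  q3  q3 
(> = start, * = accepting)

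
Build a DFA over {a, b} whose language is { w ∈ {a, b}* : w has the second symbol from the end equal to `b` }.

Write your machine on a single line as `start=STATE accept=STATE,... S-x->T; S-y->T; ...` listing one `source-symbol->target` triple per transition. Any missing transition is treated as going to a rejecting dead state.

Because acceptance depends on a position counted from the end, the machine has to buffer the most recent 2 symbols. Make each state the string of the last up-to-2 symbols read; on input `x` shift the window left and append `x`. Accept when the buffered window has length 2 and begins with `b`.
        a   b  
>  q0   q1  q2 
   q1   q3  q4 
   q2   q5  q6 
   q3   q3  q4 
   q4   q5  q6 
 * q5   q3  q4 
 * q6   q5  q6 
(> = start, * = accepting)

start=q0; accept=q5,q6; q0-a->q1; q0-b->q2; q1-a->q3; q1-b->q4; q2-a->q5; q2-b->q6; q3-a->q3; q3-b->q4; q4-a->q5; q4-b->q6; q5-a->q3; q5-b->q4; q6-a->q5; q6-b->q6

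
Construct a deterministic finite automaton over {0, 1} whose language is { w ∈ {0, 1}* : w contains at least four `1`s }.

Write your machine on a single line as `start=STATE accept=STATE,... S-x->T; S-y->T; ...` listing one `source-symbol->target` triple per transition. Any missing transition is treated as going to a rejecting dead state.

start=A; accept=E,F; A-0->A; A-1->B; B-0->B; B-1->C; C-0->C; C-1->D; D-0->D; D-1->E; E-0->E; E-1->F; F-0->F; F-1->F

Count `1`s, saturating at 5: states A through E mean 0 through 4 `1`s seen; F means more than 4. Each `1` increments (capped at F); other symbols loop. Accept from {E, F}.
6 states suffice.
       0  1 
>  A   A  B 
   B   B  C 
   C   C  D 
   D   D  E 
 * E   E  F 
 * F   F  F 
(> = start, * = accepting)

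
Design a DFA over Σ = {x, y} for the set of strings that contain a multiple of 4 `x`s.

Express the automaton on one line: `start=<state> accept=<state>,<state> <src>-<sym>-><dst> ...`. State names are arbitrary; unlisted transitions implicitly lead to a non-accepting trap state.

start=s0 accept=s0 s0-x->s1 s0-y->s0 s1-x->s2 s1-y->s1 s2-x->s3 s2-y->s2 s3-x->s0 s3-y->s3

Keep the running count of `x`s modulo 4: each `x` advances along the cycle s0 → s1 → s2 → s3 → s0 while other symbols loop. Accept at s0.
        x   y  
>* s0   s1  s0 
   s1   s2  s1 
   s2   s3  s2 
   s3   s0  s3 
(> = start, * = accepting)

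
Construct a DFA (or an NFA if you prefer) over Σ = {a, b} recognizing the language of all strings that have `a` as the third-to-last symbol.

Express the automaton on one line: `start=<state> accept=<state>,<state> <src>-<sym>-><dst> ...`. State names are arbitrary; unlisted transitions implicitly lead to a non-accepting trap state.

start=s0 accept=s7,s8,s9,s10 s0-a->s1 s0-b->s2 s1-a->s3 s1-b->s4 s2-a->s5 s2-b->s6 s3-a->s7 s3-b->s8 s4-a->s9 s4-b->s10 s5-a->s11 s5-b->s12 s6-a->s13 s6-b->s14 s7-a->s7 s7-b->s8 s8-a->s9 s8-b->s10 s9-a->s11 s9-b->s12 s10-a->s13 s10-b->s14 s11-a->s7 s11-b->s8 s12-a->s9 s12-b->s10 s13-a->s11 s13-b->s12 s14-a->s13 s14-b->s14

A DFA must remember the last 3 symbols (since which symbol is third-to-last isn't known until the input ends). Use one state per possible window of the last ≤3 symbols; accept from those whose window starts with `a`.
A 15-state machine:
          a    b  
>  s0     s1   s2 
   s1     s3   s4 
   s2     s5   s6 
   s3     s7   s8 
   s4     s9  s10 
   s5    s11  s12 
   s6    s13  s14 
 * s7     s7   s8 
 * s8     s9  s10 
 * s9    s11  s12 
 * s10   s13  s14 
   s11    s7   s8 
   s12    s9  s10 
   s13   s11  s12 
   s14   s13  s14 
(> = start, * = accepting)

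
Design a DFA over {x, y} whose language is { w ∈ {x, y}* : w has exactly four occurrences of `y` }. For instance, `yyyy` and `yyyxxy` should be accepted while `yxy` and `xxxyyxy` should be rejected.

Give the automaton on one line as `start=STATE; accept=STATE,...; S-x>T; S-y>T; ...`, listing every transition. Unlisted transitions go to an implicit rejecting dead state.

start=q0; accept=q4; q0-x>q0; q0-y>q1; q1-x>q1; q1-y>q2; q2-x>q2; q2-y>q3; q3-x>q3; q3-y>q4; q4-x>q4; q4-y>q5; q5-x>q5; q5-y>q5

Only the number of `y`s matters, and only up to 5. Make a chain q0 → q1 → q2 → q3 → q4 → q5 advanced by each `y` (with q5 absorbing); every other symbol self-loops. The accepting set is {q4}.
With 6 states:
        x   y  
>  q0   q0  q1 
   q1   q1  q2 
   q2   q2  q3 
   q3   q3  q4 
 * q4   q4  q5 
   q5   q5  q5 
(> = start, * = accepting)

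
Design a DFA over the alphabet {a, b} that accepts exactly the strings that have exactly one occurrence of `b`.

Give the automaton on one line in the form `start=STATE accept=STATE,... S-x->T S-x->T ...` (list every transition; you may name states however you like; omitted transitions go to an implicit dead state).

start=q0 accept=q1 q0-a->q0 q0-b->q1 q1-a->q1 q1-b->q2 q2-a->q2 q2-b->q2

Count `b`s, saturating at 2: state q0 means no `b` yet, q1 means one `b` seen, q2 means more than one. Each `b` increments (capped at q2); other symbols loop. Accept from {q1}.
        a   b  
>  q0   q0  q1 
 * q1   q1  q2 
   q2   q2  q2 
(> = start, * = accepting)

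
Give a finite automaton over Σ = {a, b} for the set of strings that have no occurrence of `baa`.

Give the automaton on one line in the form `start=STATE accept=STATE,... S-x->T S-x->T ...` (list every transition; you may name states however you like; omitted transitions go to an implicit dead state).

start=s0 accept=s0,s1,s2 s0-a->s0 s0-b->s1 s1-a->s2 s1-b->s1 s2-a->s3 s2-b->s1 s3-a->s3 s3-b->s3

This is the complement of 'contains `baa`'. Use the same substring-matching states — s0 through s3 holding how much of `baa` has just been matched — but flip the accepting set: everything except the trap s3 accepts.
        a   b  
>* s0   s0  s1 
 * s1   s2  s1 
 * s2   s3  s1 
   s3   s3  s3 
(> = start, * = accepting)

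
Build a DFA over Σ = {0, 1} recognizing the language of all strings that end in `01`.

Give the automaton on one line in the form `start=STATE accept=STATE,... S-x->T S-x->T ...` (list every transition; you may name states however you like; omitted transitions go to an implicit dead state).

Let each state record the length of the longest suffix of the input read so far that is also a prefix of `01`. s1 means the last symbol is `0`; s2 means the last 2 symbols are `01`. Accept only at s2, where the string currently ends in `01`.
        0   1  
>  s0   s1  s0 
   s1   s1  s2 
 * s2   s1  s0 
(> = start, * = accepting)

start=s0 accept=s2 s0-0->s1 s0-1->s0 s1-0->s1 s1-1->s2 s2-0->s1 s2-1->s0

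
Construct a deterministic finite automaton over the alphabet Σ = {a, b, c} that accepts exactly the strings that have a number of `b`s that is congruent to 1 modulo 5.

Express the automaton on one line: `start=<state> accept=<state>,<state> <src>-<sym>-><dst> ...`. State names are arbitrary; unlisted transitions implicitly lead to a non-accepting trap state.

start=s0 accept=s1 s0-a->s0 s0-b->s1 s0-c->s0 s1-a->s1 s1-b->s2 s1-c->s1 s2-a->s2 s2-b->s3 s2-c->s2 s3-a->s3 s3-b->s4 s3-c->s3 s4-a->s4 s4-b->s0 s4-c->s4

Keep the running count of `b`s modulo 5: each `b` advances along the cycle s0 → s1 → s2 → s3 → s4 → s0 while other symbols loop. Accept at s1.
A 5-state machine:
        a   b   c  
>  s0   s0  s1  s0 
 * s1   s1  s2  s1 
   s2   s2  s3  s2 
   s3   s3  s4  s3 
   s4   s4  s0  s4 
(> = start, * = accepting)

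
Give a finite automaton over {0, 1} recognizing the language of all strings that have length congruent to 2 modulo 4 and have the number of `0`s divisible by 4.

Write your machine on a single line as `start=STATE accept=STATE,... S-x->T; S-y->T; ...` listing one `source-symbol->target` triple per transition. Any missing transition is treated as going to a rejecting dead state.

start=S0; accept=S5; S0-0->S1; S0-1->S2; S1-0->S3; S1-1->S4; S2-0->S4; S2-1->S5; S3-0->S6; S3-1->S7; S4-0->S7; S4-1->S8; S5-0->S8; S5-1->S9; S6-0->S0; S6-1->S10; S7-0->S10; S7-1->S11; S8-0->S11; S8-1->S12; S9-0->S12; S9-1->S0; S10-0->S2; S10-1->S13; S11-0->S13; S11-1->S14; S12-0->S14; S12-1->S1; S13-0->S5; S13-1->S15; S14-0->S15; S14-1->S3; S15-0->S9; S15-1->S6

Run two small machines in parallel and take their product. The first has 4 states tracking the input length modulo 4; the second has 4 states tracking the count of `0`s modulo 4. A product state is a pair (one from each), accepting exactly when both do.
With 16 states:
          0    1  
>  S0     S1   S2 
   S1     S3   S4 
   S2     S4   S5 
   S3     S6   S7 
   S4     S7   S8 
 * S5     S8   S9 
   S6     S0  S10 
   S7    S10  S11 
   S8    S11  S12 
   S9    S12   S0 
   S10    S2  S13 
   S11   S13  S14 
   S12   S14   S1 
   S13    S5  S15 
   S14   S15   S3 
   S15    S9   S6 
(> = start, * = accepting)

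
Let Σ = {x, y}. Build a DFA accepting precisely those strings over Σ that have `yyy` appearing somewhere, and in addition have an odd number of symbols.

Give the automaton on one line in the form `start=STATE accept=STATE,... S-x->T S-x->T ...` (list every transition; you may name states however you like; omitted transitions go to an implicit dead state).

Build one automaton per condition and run them in lockstep. The first has 4 states tracking whether and how much of `yyy` has been seen; the second has 2 states tracking the input length modulo 2. A product state is a pair (one from each), accepting exactly when both do.
        x   y  
>  q0   q1  q2 
   q1   q0  q3 
   q2   q0  q4 
   q3   q1  q5 
   q4   q1  q6 
   q5   q0  q7 
 * q6   q7  q7 
   q7   q6  q6 
(> = start, * = accepting)

start=q0 accept=q6 q0-x->q1 q0-y->q2 q1-x->q0 q1-y->q3 q2-x->q0 q2-y->q4 q3-x->q1 q3-y->q5 q4-x->q1 q4-y->q6 q5-x->q0 q5-y->q7 q6-x->q7 q6-y->q7 q7-x->q6 q7-y->q6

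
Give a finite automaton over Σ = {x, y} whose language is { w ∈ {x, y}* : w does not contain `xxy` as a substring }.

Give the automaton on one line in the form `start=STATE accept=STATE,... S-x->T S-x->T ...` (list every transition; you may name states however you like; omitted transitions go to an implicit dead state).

This is the complement of 'contains `xxy`'. Use the same substring-matching states — q0 through q3 holding how much of `xxy` has just been matched — but flip the accepting set: everything except the trap q3 accepts.
A 4-state machine:
        x   y  
>* q0   q1  q0 
 * q1   q2  q0 
 * q2   q2  q3 
   q3   q3  q3 
(> = start, * = accepting)

start=q0 accept=q0,q1,q2 q0-x->q1 q0-y->q0 q1-x->q2 q1-y->q0 q2-x->q2 q2-y->q3 q3-x->q3 q3-y->q3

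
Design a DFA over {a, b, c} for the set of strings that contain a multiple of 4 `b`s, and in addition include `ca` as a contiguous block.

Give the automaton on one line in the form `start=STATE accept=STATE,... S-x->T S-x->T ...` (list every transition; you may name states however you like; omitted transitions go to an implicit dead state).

Handle the two conditions separately and then intersect. One (4 states) tracks the count of `b`s modulo 4; the other (3 states) tracks whether and how much of `ca` has been seen. Each combined state is a pair, one component from each; accept when both components accept.
With 12 states:
          a    b    c  
>  S0     S0   S1   S2 
   S1     S1   S3   S4 
   S2     S5   S1   S2 
   S3     S3   S6   S7 
   S4     S8   S3   S4 
 * S5     S5   S8   S5 
   S6     S6   S0   S9 
   S7    S10   S6   S7 
   S8     S8  S10   S8 
   S9    S11   S0   S9 
   S10   S10  S11  S10 
   S11   S11   S5  S11 
(> = start, * = accepting)

start=S0 accept=S5 S0-a->S0 S0-b->S1 S0-c->S2 S1-a->S1 S1-b->S3 S1-c->S4 S2-a->S5 S2-b->S1 S2-c->S2 S3-a->S3 S3-b->S6 S3-c->S7 S4-a->S8 S4-b->S3 S4-c->S4 S5-a->S5 S5-b->S8 S5-c->S5 S6-a->S6 S6-b->S0 S6-c->S9 S7-a->S10 S7-b->S6 S7-c->S7 S8-a->S8 S8-b->S10 S8-c->S8 S9-a->S11 S9-b->S0 S9-c->S9 S10-a->S10 S10-b->S11 S10-c->S10 S11-a->S11 S11-b->S5 S11-c->S11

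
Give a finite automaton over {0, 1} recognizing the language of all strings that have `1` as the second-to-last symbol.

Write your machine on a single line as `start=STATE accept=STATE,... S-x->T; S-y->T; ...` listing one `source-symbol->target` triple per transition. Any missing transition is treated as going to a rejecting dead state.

start=q0; accept=q5,q6; q0-0->q1; q0-1->q2; q1-0->q3; q1-1->q4; q2-0->q5; q2-1->q6; q3-0->q3; q3-1->q4; q4-0->q5; q4-1->q6; q5-0->q3; q5-1->q4; q6-0->q5; q6-1->q6

A DFA must remember the last 2 symbols (since which symbol is second-to-last isn't known until the input ends). Use one state per possible window of the last ≤2 symbols; accept from those whose window starts with `1`.
A 7-state machine:
        0   1  
>  q0   q1  q2 
   q1   q3  q4 
   q2   q5  q6 
   q3   q3  q4 
   q4   q5  q6 
 * q5   q3  q4 
 * q6   q5  q6 
(> = start, * = accepting)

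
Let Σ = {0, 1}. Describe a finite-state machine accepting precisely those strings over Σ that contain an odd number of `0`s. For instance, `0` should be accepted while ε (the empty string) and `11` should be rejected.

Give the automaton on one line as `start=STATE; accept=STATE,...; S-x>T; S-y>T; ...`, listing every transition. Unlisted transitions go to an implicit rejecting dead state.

start=A; accept=B; A-0>B; A-1>A; B-0>A; B-1>B

The only thing that matters is how many `0`s have appeared, reduced mod 2. Use one state per residue: A for 0, …, B for 1. Reading `0` moves to the next residue; anything else stays put. B is accepting.
A 2-state machine:
       0  1 
>  A   B  A 
 * B   A  B 
(> = start, * = accepting)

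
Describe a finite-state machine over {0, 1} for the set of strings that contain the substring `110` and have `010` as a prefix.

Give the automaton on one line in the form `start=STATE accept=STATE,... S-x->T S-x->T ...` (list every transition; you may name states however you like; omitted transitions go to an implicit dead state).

start=A accept=K A-0->B A-1->C B-0->D B-1->E C-0->D C-1->F D-0->D D-1->C E-0->G E-1->F F-0->H F-1->F G-0->G G-1->I H-0->H H-1->H I-0->G I-1->J J-0->K J-1->J K-0->K K-1->K

Run two small machines in parallel and take their product. The first has 4 states tracking whether and how much of `110` has been seen; the second has 5 states tracking whether the input so far still matches the prefix `010`. A product state is a pair (one from each), accepting exactly when both do.
11 states suffice.
       0  1 
>  A   B  C 
   B   D  E 
   C   D  F 
   D   D  C 
   E   G  F 
   F   H  F 
   G   G  I 
   H   H  H 
   I   G  J 
   J   K  J 
 * K   K  K 
(> = start, * = accepting)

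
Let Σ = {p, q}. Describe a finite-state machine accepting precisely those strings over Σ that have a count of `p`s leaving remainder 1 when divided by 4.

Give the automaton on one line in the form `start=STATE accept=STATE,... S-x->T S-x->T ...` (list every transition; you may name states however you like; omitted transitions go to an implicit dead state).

start=S0 accept=S1 S0-p->S1 S0-q->S0 S1-p->S2 S1-q->S1 S2-p->S3 S2-q->S2 S3-p->S0 S3-q->S3

Keep the running count of `p`s modulo 4: each `p` advances along the cycle S0 → S1 → S2 → S3 → S0 while other symbols loop. Accept at S1.
A 4-state machine:
        p   q  
>  S0   S1  S0 
 * S1   S2  S1 
   S2   S3  S2 
   S3   S0  S3 
(> = start, * = accepting)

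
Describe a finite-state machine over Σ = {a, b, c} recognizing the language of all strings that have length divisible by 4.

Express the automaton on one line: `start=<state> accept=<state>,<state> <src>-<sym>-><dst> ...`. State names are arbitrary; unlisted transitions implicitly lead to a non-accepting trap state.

Count input length modulo 4: every symbol advances one step around the cycle q0 → q1 → q2 → q3 → q0. Accept at q0.
A 4-state machine:
        a   b   c  
>* q0   q1  q1  q1 
   q1   q2  q2  q2 
   q2   q3  q3  q3 
   q3   q0  q0  q0 
(> = start, * = accepting)

start=q0 accept=q0 q0-a->q1 q0-b->q1 q0-c->q1 q1-a->q2 q1-b->q2 q1-c->q2 q2-a->q3 q2-b->q3 q2-c->q3 q3-a->q0 q3-b->q0 q3-c->q0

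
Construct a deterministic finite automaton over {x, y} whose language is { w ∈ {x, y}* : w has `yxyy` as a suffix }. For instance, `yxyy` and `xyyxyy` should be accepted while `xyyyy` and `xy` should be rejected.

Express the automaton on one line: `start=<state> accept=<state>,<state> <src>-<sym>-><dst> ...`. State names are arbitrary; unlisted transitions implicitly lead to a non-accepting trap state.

start=q0 accept=q4 q0-x->q0 q0-y->q1 q1-x->q2 q1-y->q1 q2-x->q0 q2-y->q3 q3-x->q2 q3-y->q4 q4-x->q2 q4-y->q1

Let each state record the length of the longest suffix of the input read so far that is also a prefix of `yxyy`. q1 means the last symbol is `y`; q2 means the last 2 symbols are `yx`; q3 means the last 3 symbols are `yxy`; q4 means the last 4 symbols are `yxyy`. Accept only at q4, where the string currently ends in `yxyy`.
5 states suffice.
        x   y  
>  q0   q0  q1 
   q1   q2  q1 
   q2   q0  q3 
   q3   q2  q4 
 * q4   q2  q1 
(> = start, * = accepting)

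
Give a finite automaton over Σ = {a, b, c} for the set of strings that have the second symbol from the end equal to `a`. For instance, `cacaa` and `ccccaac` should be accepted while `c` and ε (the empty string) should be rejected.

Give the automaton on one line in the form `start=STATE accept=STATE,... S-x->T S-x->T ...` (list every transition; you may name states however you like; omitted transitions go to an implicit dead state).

start=q0 accept=q4,q5,q6 q0-a->q1 q0-b->q2 q0-c->q3 q1-a->q4 q1-b->q5 q1-c->q6 q2-a->q7 q2-b->q8 q2-c->q9 q3-a->q10 q3-b->q11 q3-c->q12 q4-a->q4 q4-b->q5 q4-c->q6 q5-a->q7 q5-b->q8 q5-c->q9 q6-a->q10 q6-b->q11 q6-c->q12 q7-a->q4 q7-b->q5 q7-c->q6 q8-a->q7 q8-b->q8 q8-c->q9 q9-a->q10 q9-b->q11 q9-c->q12 q10-a->q4 q10-b->q5 q10-c->q6 q11-a->q7 q11-b->q8 q11-c->q9 q12-a->q10 q12-b->q11 q12-c->q12

Because acceptance depends on a position counted from the end, the machine has to buffer the most recent 2 symbols. Make each state the string of the last up-to-2 symbols read; on input `x` shift the window left and append `x`. Accept when the buffered window has length 2 and begins with `a`.
13 states suffice.
          a    b    c  
>  q0     q1   q2   q3 
   q1     q4   q5   q6 
   q2     q7   q8   q9 
   q3    q10  q11  q12 
 * q4     q4   q5   q6 
 * q5     q7   q8   q9 
 * q6    q10  q11  q12 
   q7     q4   q5   q6 
   q8     q7   q8   q9 
   q9    q10  q11  q12 
   q10    q4   q5   q6 
   q11    q7   q8   q9 
   q12   q10  q11  q12 
(> = start, * = accepting)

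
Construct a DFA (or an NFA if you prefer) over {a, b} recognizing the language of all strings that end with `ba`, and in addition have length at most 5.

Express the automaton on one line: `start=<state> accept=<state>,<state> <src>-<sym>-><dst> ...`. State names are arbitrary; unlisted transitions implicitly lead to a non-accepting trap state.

Build one automaton per condition and run them in lockstep. One (3 states) tracks how much of the suffix `ba` has currently been matched; the other (7 states) tracks the input length, saturating at 6. Each combined state is a pair, one component from each; accept when both components accept.
18 states suffice.
          a    b  
>  q0     q1   q2 
   q1     q3   q4 
   q2     q5   q4 
   q3     q6   q7 
   q4     q8   q7 
 * q5     q6   q7 
   q6     q9  q10 
   q7    q11  q10 
 * q8     q9  q10 
   q9    q12  q13 
   q10   q14  q13 
 * q11   q12  q13 
   q12   q15  q16 
   q13   q17  q16 
 * q14   q15  q16 
   q15   q15  q16 
   q16   q17  q16 
   q17   q15  q16 
(> = start, * = accepting)

start=q0 accept=q5,q8,q11,q14 q0-a->q1 q0-b->q2 q1-a->q3 q1-b->q4 q2-a->q5 q2-b->q4 q3-a->q6 q3-b->q7 q4-a->q8 q4-b->q7 q5-a->q6 q5-b->q7 q6-a->q9 q6-b->q10 q7-a->q11 q7-b->q10 q8-a->q9 q8-b->q10 q9-a->q12 q9-b->q13 q10-a->q14 q10-b->q13 q11-a->q12 q11-b->q13 q12-a->q15 q12-b->q16 q13-a->q17 q13-b->q16 q14-a->q15 q14-b->q16 q15-a->q15 q15-b->q16 q16-a->q17 q16-b->q16 q17-a->q15 q17-b->q16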